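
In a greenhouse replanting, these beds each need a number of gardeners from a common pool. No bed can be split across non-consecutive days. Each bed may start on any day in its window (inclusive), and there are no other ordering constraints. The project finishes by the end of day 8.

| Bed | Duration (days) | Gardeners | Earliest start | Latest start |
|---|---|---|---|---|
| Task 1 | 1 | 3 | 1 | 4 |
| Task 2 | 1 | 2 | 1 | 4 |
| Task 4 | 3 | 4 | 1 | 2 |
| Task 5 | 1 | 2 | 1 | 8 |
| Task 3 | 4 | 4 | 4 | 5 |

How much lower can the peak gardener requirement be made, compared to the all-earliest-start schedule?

5

Early-start peak: d1:11  d2:4  d3:4  d4:4  d5:4  d6:4  d7:4  d8:0 ⇒ 11.
Leveled (Task 1@1, Task 2@1, Task 4@2, Task 5@2, Task 3@5): d1:5  d2:6  d3:4  d4:4  d5:4  d6:4  d7:4  d8:4 ⇒ 6.
Reduction 11 − 6 = 5.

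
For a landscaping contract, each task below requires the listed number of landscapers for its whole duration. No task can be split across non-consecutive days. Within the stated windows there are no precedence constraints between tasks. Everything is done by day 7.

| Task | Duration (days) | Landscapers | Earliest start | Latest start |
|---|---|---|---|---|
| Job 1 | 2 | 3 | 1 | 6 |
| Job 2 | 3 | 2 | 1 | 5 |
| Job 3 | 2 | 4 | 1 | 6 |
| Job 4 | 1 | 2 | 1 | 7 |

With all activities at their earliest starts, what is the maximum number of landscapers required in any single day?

11

Early-start schedule: Job 1@1, Job 2@1, Job 3@1, Job 4@1.
Load per day: day 1: 11, day 2: 9, day 3: 2, day 4: 0, day 5: 0, day 6: 0, day 7: 0.
Peak is 11.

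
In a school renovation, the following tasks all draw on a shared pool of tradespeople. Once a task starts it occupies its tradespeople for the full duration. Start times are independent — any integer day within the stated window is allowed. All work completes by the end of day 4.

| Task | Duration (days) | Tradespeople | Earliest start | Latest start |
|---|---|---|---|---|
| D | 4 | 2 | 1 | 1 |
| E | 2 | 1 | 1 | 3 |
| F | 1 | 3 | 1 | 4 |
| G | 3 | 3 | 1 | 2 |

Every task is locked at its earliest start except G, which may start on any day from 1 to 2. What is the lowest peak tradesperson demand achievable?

6

G@1: d1:9  d2:6  d3:5  d4:2 → peak 9
G@2: d1:6  d2:6  d3:5  d4:5 → peak 6
Best is G@2, peak 6.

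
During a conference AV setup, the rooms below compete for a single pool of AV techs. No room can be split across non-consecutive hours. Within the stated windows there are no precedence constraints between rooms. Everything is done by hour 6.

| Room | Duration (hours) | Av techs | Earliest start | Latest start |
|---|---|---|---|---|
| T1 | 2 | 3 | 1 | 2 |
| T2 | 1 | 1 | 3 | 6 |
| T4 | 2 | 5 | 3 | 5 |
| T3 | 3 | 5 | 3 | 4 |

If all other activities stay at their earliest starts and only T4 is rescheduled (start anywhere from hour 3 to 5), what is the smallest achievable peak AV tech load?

T4@3: h1:3  h2:3  h3:11  h4:10  h5:5  h6:0 → peak 11
T4@4: h1:3  h2:3  h3:6  h4:10  h5:10  h6:0 → peak 10
T4@5: h1:3  h2:3  h3:6  h4:5  h5:10  h6:5 → peak 10
Best is T4@4, peak 10.

10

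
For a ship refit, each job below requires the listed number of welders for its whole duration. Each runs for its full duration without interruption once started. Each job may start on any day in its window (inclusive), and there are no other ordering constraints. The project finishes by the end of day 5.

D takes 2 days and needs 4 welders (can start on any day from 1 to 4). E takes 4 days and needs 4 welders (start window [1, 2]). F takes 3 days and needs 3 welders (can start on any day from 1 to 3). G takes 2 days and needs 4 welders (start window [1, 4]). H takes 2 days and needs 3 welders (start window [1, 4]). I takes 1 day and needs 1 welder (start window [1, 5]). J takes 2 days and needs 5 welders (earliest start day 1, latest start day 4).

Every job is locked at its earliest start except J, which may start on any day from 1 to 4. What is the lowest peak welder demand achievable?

19

J@1: d1:24  d2:23  d3:7  d4:4  d5:0 → peak 24
J@2: d1:19  d2:23  d3:12  d4:4  d5:0 → peak 23
J@3: d1:19  d2:18  d3:12  d4:9  d5:0 → peak 19
J@4: d1:19  d2:18  d3:7  d4:9  d5:5 → peak 19
Best is J@3, peak 19.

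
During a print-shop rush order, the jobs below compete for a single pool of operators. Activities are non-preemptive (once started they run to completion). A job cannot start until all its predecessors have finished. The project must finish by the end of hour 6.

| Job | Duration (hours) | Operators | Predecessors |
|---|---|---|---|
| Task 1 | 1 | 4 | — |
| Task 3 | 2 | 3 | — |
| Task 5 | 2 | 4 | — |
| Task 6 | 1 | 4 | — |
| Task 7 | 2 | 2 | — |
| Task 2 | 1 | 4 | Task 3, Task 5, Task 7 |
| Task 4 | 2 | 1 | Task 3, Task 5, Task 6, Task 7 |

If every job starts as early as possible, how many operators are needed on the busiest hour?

Early-start schedule: Task 1@1, Task 3@1, Task 5@1, Task 6@1, Task 7@1, Task 2@3, Task 4@3.
Load per hour: hour 1: 17, hour 2: 9, hour 3: 5, hour 4: 1, hour 5: 0, hour 6: 0.
Peak is 17.

17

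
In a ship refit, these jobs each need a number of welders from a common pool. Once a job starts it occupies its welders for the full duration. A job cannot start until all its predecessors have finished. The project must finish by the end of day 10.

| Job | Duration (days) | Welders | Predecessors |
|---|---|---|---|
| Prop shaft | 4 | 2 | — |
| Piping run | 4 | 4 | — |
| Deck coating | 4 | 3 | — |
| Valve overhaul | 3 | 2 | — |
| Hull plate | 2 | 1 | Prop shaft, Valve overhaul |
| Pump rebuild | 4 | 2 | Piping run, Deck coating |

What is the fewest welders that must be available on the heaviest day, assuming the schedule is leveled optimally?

7

Early-start (Prop shaft@1, Piping run@1, Deck coating@1, Valve overhaul@1, Hull plate@5, Pump rebuild@5) gives peak 11: d1:11  d2:11  d3:11  d4:9  d5:3  d6:3  d7:2  d8:2  d9:0  d10:0.
Shift Prop shaft→5, Valve overhaul→5, Hull plate→9.
Schedule Prop shaft@5, Piping run@1, Deck coating@1, Valve overhaul@5, Hull plate@9, Pump rebuild@5: d1:7  d2:7  d3:7  d4:7  d5:6  d6:6  d7:6  d8:4  d9:1  d10:1 — peak 7.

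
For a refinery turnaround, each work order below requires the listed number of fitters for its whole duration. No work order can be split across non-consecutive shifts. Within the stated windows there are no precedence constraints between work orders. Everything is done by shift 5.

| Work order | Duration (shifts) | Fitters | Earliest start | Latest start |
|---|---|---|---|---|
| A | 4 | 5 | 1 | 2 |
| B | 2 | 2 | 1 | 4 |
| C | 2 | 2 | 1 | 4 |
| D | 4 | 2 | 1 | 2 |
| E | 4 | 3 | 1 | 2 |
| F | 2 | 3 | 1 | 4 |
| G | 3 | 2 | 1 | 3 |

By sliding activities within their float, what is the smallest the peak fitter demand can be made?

Early-start (A@1, B@1, C@1, D@1, E@1, F@1, G@1) gives peak 19: s1:19  s2:19  s3:12  s4:10  s5:0.
Shift F→3, G→3.
Schedule A@1, B@1, C@1, D@1, E@1, F@3, G@3: s1:14  s2:14  s3:15  s4:15  s5:2 — peak 15.

15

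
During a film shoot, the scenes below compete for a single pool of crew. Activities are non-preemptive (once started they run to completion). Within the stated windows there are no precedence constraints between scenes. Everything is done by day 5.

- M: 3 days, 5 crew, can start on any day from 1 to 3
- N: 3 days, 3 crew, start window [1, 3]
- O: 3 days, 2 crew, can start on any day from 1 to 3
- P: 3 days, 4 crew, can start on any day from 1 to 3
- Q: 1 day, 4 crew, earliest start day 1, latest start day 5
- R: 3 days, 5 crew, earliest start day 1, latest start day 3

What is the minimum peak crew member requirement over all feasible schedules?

Early-start (M@1, N@1, O@1, P@1, Q@1, R@1) gives peak 23: d1:23  d2:19  d3:19  d4:0  d5:0.
Shift R→2.
Schedule M@1, N@1, O@1, P@1, Q@1, R@2: d1:18  d2:19  d3:19  d4:5  d5:0 — peak 19.

19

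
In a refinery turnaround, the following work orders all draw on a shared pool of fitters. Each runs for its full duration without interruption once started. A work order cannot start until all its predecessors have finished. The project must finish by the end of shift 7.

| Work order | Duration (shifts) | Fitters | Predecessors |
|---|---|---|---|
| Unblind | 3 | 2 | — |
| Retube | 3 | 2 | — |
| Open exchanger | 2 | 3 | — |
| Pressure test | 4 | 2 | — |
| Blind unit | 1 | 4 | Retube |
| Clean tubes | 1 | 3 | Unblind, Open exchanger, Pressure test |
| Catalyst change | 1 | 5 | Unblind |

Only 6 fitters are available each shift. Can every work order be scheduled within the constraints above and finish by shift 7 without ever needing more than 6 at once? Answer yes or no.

The minimum achievable peak is 7; 6 < 7, so no feasible schedule stays within the cap.

no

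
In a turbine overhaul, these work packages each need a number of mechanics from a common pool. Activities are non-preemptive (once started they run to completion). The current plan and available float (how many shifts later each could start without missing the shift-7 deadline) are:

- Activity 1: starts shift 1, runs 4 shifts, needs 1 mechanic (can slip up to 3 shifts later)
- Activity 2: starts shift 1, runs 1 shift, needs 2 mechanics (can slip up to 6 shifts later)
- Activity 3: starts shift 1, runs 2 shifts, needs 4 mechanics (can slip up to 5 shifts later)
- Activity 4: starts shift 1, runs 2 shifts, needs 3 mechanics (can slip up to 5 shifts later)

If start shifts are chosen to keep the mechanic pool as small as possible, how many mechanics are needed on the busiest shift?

4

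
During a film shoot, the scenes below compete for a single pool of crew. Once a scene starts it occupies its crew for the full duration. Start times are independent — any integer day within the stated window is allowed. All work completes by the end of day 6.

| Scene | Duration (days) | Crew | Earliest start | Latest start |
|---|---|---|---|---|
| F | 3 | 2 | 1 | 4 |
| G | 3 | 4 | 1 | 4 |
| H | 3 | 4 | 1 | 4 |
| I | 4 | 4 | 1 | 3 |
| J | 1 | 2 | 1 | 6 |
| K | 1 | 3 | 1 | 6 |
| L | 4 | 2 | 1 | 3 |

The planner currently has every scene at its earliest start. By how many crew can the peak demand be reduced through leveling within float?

9

Early-start peak: d1:21  d2:16  d3:16  d4:6  d5:0  d6:0 ⇒ 21.
Leveled (F@1, G@1, H@4, I@1, J@1, K@5, L@2): d1:12  d2:12  d3:12  d4:10  d5:9  d6:4 ⇒ 12.
Reduction 21 − 12 = 9.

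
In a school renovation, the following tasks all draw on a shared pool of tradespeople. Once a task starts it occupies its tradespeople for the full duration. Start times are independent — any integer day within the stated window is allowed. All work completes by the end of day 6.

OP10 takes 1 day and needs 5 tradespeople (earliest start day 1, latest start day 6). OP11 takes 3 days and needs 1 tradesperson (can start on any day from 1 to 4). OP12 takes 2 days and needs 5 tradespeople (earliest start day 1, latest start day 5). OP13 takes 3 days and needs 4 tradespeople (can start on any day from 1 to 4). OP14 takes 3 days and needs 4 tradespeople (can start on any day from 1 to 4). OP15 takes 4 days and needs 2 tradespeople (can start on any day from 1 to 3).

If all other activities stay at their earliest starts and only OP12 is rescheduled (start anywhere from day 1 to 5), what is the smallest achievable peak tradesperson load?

OP12@1: d1:21  d2:16  d3:11  d4:2  d5:0  d6:0 → peak 21
OP12@2: d1:16  d2:16  d3:16  d4:2  d5:0  d6:0 → peak 16
OP12@3: d1:16  d2:11  d3:16  d4:7  d5:0  d6:0 → peak 16
OP12@4: d1:16  d2:11  d3:11  d4:7  d5:5  d6:0 → peak 16
OP12@5: d1:16  d2:11  d3:11  d4:2  d5:5  d6:5 → peak 16
Best is OP12@2, peak 16.

16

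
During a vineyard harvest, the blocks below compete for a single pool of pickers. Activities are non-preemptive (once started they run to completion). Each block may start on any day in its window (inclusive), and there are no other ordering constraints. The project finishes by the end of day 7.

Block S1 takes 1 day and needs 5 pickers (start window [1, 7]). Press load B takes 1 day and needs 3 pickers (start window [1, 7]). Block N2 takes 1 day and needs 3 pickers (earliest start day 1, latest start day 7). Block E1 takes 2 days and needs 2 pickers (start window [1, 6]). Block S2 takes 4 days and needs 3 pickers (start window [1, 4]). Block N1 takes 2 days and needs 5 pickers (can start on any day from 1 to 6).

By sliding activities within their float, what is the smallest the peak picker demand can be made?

6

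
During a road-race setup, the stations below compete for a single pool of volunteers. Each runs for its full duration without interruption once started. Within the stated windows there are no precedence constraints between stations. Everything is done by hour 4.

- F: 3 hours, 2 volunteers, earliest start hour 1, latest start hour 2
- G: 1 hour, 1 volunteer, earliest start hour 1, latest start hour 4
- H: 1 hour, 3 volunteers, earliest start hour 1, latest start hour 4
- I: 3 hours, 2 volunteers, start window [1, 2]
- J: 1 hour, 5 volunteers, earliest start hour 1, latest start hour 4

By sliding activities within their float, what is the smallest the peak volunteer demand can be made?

7

Early-start (F@1, G@1, H@1, I@1, J@1) gives peak 13: h1:13  h2:4  h3:4  h4:0.
Shift I→2, J→4.
Schedule F@1, G@1, H@1, I@2, J@4: h1:6  h2:4  h3:4  h4:7 — peak 7.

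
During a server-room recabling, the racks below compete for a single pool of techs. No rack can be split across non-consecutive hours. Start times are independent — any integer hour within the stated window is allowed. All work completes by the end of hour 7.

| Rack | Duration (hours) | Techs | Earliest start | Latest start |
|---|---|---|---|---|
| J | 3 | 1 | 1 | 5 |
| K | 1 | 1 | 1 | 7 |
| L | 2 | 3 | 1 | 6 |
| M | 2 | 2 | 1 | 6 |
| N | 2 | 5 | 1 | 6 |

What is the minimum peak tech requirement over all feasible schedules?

5

Early-start (J@1, K@1, L@1, M@1, N@1) gives peak 12: h1:12  h2:11  h3:1  h4:0  h5:0  h6:0  h7:0.
Shift M→3, N→5.
Schedule J@1, K@1, L@1, M@3, N@5: h1:5  h2:4  h3:3  h4:2  h5:5  h6:5  h7:0 — peak 5.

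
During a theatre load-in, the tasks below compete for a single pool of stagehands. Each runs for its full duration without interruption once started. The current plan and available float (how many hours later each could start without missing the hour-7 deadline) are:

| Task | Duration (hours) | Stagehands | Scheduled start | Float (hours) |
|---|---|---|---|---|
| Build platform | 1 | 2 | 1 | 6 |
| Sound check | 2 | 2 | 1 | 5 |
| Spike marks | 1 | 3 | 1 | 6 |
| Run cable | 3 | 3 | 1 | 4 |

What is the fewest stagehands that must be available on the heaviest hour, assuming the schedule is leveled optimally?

3

Early-start (Build platform@1, Sound check@1, Spike marks@1, Run cable@1) gives peak 10: h1:10  h2:5  h3:3  h4:0  h5:0  h6:0  h7:0.
Shift Sound check→2, Spike marks→4, Run cable→5.
Schedule Build platform@1, Sound check@2, Spike marks@4, Run cable@5: h1:2  h2:2  h3:2  h4:3  h5:3  h6:3  h7:3 — peak 3.
Total stagehand-hours = 18 over 7 hours ⇒ peak ≥ ⌈18/7⌉ = 3, so 3 is optimal.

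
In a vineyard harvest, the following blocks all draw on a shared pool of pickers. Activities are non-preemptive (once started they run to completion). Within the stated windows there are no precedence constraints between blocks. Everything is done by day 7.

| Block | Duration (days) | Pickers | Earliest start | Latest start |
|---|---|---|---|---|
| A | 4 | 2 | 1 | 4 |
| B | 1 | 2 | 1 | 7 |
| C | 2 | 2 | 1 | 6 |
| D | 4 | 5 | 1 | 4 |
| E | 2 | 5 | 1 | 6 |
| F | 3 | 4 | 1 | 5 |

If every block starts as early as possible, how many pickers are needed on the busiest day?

20

Early-start schedule: A@1, B@1, C@1, D@1, E@1, F@1.
Load per day: day 1: 20, day 2: 18, day 3: 11, day 4: 7, day 5: 0, day 6: 0, day 7: 0.
Peak is 20.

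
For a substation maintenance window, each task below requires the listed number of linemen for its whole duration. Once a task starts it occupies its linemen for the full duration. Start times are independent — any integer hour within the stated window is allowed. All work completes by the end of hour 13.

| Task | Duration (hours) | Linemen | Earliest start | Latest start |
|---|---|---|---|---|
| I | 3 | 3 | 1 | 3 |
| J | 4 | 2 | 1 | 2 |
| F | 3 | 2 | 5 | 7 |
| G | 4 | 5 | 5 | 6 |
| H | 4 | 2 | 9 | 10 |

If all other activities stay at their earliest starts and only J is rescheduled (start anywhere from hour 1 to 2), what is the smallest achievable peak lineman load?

7

J@1: h1:5  h2:5  h3:5  h4:2  h5:7  h6:7  h7:7  h8:5  h9:2  h10:2  h11:2  h12:2  h13:0 → peak 7
J@2: h1:3  h2:5  h3:5  h4:2  h5:9  h6:7  h7:7  h8:5  h9:2  h10:2  h11:2  h12:2  h13:0 → peak 9
Best is J@1, peak 7.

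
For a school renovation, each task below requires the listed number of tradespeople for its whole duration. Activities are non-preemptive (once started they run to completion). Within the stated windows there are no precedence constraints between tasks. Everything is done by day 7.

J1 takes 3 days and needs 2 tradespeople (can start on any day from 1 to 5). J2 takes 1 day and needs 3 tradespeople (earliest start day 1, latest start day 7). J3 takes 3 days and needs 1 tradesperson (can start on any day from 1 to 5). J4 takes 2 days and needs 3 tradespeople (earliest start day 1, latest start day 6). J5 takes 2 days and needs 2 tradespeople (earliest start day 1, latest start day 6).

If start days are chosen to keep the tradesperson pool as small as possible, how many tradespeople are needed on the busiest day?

4

Early-start (J1@1, J2@1, J3@1, J4@1, J5@1) gives peak 11: d1:11  d2:8  d3:3  d4:0  d5:0  d6:0  d7:0.
Shift J2→4, J3→3, J4→5.
Schedule J1@1, J2@4, J3@3, J4@5, J5@1: d1:4  d2:4  d3:3  d4:4  d5:4  d6:3  d7:0 — peak 4.
Total tradesperson-days = 22 over 7 days ⇒ peak ≥ ⌈22/7⌉ = 4, so 4 is optimal.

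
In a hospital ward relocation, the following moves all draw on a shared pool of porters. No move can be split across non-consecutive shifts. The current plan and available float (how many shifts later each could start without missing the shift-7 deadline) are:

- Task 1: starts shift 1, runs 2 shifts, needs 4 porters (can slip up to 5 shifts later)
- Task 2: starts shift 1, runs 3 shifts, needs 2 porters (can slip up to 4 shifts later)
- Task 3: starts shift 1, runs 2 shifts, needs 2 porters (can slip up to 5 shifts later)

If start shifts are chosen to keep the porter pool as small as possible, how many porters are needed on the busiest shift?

Early-start (Task 1@1, Task 2@1, Task 3@1) gives peak 8: s1:8  s2:8  s3:2  s4:0  s5:0  s6:0  s7:0.
Shift Task 2→3, Task 3→3.
Schedule Task 1@1, Task 2@3, Task 3@3: s1:4  s2:4  s3:4  s4:4  s5:2  s6:0  s7:0 — peak 4.

4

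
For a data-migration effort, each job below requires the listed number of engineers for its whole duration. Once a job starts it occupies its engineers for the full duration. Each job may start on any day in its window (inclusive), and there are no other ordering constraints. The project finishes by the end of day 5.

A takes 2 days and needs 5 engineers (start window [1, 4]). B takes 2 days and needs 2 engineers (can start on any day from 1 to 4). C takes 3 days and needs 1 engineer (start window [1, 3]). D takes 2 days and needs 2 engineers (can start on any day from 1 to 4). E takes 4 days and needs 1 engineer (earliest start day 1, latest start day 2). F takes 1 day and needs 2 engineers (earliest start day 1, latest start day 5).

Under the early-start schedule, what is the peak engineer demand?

Early-start schedule: A@1, B@1, C@1, D@1, E@1, F@1.
Load per day: day 1: 13, day 2: 11, day 3: 2, day 4: 1, day 5: 0.
Peak is 13.

13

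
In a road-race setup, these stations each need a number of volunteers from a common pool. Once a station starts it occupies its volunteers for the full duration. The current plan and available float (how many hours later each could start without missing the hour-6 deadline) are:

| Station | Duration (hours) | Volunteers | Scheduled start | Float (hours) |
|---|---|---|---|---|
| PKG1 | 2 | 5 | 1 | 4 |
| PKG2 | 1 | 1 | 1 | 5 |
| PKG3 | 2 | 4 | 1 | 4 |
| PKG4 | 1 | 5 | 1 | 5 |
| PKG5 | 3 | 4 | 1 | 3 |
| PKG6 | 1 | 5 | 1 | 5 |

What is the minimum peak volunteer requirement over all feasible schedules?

Early-start (PKG1@1, PKG2@1, PKG3@1, PKG4@1, PKG5@1, PKG6@1) gives peak 24: h1:24  h2:13  h3:4  h4:0  h5:0  h6:0.
Shift PKG3→2, PKG4→3, PKG5→4, PKG6→4.
Schedule PKG1@1, PKG2@1, PKG3@2, PKG4@3, PKG5@4, PKG6@4: h1:6  h2:9  h3:9  h4:9  h5:4  h6:4 — peak 9.

9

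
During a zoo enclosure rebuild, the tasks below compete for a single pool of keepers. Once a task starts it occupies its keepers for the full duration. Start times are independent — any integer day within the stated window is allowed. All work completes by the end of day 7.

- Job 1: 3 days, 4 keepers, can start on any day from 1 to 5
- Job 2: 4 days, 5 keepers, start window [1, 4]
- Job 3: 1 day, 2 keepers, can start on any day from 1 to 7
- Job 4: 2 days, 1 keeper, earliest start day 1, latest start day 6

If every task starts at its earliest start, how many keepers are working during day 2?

10

At early start, day 2 has: Job 1, Job 2, Job 4.
Demand: 4 + 5 + 1 = 10.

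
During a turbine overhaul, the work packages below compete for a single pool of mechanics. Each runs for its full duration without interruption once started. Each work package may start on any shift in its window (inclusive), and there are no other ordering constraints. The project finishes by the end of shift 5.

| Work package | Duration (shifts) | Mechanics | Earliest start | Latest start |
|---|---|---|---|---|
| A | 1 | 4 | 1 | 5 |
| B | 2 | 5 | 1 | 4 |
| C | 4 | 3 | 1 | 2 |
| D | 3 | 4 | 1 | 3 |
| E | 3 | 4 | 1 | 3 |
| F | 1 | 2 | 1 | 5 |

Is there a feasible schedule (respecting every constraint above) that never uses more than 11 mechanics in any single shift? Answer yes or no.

yes

Schedule A@1, B@1, C@2, D@3, E@3, F@1: s1:11  s2:8  s3:11  s4:11  s5:11 — peak 11 ≤ 11.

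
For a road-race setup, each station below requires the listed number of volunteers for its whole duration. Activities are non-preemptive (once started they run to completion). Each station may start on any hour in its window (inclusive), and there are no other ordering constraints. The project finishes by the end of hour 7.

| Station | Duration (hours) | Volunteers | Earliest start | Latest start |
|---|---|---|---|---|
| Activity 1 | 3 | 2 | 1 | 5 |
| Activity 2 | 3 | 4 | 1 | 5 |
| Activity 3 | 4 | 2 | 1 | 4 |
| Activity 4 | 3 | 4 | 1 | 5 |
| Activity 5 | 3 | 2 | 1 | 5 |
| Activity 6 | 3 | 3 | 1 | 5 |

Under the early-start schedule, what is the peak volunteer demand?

Early-start schedule: Activity 1@1, Activity 2@1, Activity 3@1, Activity 4@1, Activity 5@1, Activity 6@1.
Load per hour: hour 1: 17, hour 2: 17, hour 3: 17, hour 4: 2, hour 5: 0, hour 6: 0, hour 7: 0.
Peak is 17.

17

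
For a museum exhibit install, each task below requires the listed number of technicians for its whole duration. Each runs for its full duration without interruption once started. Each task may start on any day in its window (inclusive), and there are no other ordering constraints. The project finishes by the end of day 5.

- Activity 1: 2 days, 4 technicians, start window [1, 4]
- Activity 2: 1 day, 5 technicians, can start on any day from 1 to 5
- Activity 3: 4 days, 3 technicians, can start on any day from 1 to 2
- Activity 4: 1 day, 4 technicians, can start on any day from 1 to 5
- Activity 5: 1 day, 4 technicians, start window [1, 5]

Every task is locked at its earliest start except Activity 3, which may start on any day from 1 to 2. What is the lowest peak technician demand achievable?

Activity 3@1: d1:20  d2:7  d3:3  d4:3  d5:0 → peak 20
Activity 3@2: d1:17  d2:7  d3:3  d4:3  d5:3 → peak 17
Best is Activity 3@2, peak 17.

17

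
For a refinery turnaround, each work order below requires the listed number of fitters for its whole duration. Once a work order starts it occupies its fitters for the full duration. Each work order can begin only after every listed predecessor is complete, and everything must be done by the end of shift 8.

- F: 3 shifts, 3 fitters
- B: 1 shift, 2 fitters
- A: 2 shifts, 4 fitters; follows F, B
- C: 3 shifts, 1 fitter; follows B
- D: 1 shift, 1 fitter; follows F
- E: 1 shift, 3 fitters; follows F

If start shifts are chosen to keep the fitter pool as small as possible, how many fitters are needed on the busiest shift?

Early-start (F@1, B@1, A@4, C@2, D@4, E@4) gives peak 9: s1:5  s2:4  s3:4  s4:9  s5:4  s6:0  s7:0  s8:0.
Shift F→2, A→5, D→7, E→7.
Schedule F@2, B@1, A@5, C@2, D@7, E@7: s1:2  s2:4  s3:4  s4:4  s5:4  s6:4  s7:4  s8:0 — peak 4.
Total fitter-shifts = 26 over 8 shifts ⇒ peak ≥ ⌈26/8⌉ = 4, so 4 is optimal.

4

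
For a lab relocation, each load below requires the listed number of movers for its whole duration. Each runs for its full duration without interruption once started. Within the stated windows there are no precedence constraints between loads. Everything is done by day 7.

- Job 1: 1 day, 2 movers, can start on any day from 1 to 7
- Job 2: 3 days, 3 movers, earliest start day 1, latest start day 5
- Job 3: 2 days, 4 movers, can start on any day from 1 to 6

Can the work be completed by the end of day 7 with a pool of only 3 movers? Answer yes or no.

no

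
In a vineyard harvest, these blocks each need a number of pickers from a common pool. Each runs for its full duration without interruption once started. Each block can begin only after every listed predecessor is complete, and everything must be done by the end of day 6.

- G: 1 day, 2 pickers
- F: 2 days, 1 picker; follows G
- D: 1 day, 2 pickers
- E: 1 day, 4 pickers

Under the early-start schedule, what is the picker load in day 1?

At early start, day 1 has: G, D, E.
Demand: 2 + 2 + 4 = 8.

8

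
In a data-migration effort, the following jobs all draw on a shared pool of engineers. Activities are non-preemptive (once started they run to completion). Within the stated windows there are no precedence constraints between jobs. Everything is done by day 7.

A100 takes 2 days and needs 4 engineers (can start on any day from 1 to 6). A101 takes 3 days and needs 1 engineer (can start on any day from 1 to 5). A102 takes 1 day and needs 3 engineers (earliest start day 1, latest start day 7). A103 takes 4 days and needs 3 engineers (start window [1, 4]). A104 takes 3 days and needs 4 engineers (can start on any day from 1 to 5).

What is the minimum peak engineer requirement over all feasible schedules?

7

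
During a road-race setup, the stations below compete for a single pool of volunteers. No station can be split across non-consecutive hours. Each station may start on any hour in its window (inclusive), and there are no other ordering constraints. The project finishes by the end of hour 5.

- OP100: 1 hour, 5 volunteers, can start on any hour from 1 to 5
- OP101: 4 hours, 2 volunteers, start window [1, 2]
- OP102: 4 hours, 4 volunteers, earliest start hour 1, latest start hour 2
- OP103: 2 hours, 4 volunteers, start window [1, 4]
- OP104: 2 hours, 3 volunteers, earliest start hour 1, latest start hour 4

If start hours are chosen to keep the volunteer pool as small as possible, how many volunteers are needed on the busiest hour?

10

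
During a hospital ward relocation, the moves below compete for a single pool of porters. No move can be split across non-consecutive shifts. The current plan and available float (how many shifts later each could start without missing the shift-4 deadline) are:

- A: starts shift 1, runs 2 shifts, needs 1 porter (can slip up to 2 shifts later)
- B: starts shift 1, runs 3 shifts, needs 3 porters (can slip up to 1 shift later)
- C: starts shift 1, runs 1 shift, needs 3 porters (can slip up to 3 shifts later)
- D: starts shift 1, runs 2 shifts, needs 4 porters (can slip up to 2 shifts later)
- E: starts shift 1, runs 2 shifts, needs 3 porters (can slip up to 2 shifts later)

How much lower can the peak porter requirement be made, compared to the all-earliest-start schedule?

Early-start peak: s1:14  s2:11  s3:3  s4:0 ⇒ 14.
Leveled (A@1, B@1, C@4, D@3, E@1): s1:7  s2:7  s3:7  s4:7 ⇒ 7.
Reduction 14 − 7 = 7.

7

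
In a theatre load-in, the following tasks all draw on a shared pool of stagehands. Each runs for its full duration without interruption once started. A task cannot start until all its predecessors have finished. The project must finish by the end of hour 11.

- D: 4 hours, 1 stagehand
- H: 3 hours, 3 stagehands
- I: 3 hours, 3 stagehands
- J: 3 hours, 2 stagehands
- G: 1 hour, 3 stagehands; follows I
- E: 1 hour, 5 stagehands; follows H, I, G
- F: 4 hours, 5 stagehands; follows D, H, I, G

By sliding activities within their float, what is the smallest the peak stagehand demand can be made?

Early-start (D@1, H@1, I@1, J@1, G@4, E@5, F@5) gives peak 10: h1:9  h2:9  h3:9  h4:4  h5:10  h6:5  h7:5  h8:5  h9:0  h10:0  h11:0.
Shift H→4, G→5, E→7, F→8.
Schedule D@1, H@4, I@1, J@1, G@5, E@7, F@8: h1:6  h2:6  h3:6  h4:4  h5:6  h6:3  h7:5  h8:5  h9:5  h10:5  h11:5 — peak 6.
Total stagehand-hours = 56 over 11 hours ⇒ peak ≥ ⌈56/11⌉ = 6, so 6 is optimal.

6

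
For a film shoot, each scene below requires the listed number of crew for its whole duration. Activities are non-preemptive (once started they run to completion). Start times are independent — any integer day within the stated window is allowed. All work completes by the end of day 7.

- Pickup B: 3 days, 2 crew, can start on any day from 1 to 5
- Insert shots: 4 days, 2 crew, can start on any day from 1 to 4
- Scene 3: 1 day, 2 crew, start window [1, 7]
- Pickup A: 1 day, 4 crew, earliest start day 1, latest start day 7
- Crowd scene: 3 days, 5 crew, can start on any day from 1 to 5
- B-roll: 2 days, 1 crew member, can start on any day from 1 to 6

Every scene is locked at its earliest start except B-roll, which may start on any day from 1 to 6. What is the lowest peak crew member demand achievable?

B-roll@1: d1:16  d2:10  d3:9  d4:2  d5:0  d6:0  d7:0 → peak 16
B-roll@2: d1:15  d2:10  d3:10  d4:2  d5:0  d6:0  d7:0 → peak 15
B-roll@3: d1:15  d2:9  d3:10  d4:3  d5:0  d6:0  d7:0 → peak 15
B-roll@4: d1:15  d2:9  d3:9  d4:3  d5:1  d6:0  d7:0 → peak 15
B-roll@5: d1:15  d2:9  d3:9  d4:2  d5:1  d6:1  d7:0 → peak 15
B-roll@6: d1:15  d2:9  d3:9  d4:2  d5:0  d6:1  d7:1 → peak 15
Best is B-roll@2, peak 15.

15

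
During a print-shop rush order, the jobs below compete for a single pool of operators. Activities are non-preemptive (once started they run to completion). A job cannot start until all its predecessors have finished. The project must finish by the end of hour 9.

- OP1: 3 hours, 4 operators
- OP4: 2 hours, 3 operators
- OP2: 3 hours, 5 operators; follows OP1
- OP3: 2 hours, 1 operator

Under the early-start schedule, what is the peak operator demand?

Early-start schedule: OP1@1, OP4@1, OP2@4, OP3@1.
Load per hour: hour 1: 8, hour 2: 8, hour 3: 4, hour 4: 5, hour 5: 5, hour 6: 5, hour 7: 0, hour 8: 0, hour 9: 0.
Peak is 8.

8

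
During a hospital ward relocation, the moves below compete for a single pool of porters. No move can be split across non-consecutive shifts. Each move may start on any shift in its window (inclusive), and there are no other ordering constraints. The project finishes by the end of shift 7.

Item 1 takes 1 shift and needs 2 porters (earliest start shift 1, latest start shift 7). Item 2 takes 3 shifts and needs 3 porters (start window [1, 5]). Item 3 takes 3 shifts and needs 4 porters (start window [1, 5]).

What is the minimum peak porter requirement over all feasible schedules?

4

Early-start (Item 1@1, Item 2@1, Item 3@1) gives peak 9: s1:9  s2:7  s3:7  s4:0  s5:0  s6:0  s7:0.
Shift Item 2→2, Item 3→5.
Schedule Item 1@1, Item 2@2, Item 3@5: s1:2  s2:3  s3:3  s4:3  s5:4  s6:4  s7:4 — peak 4.
Total porter-shifts = 23 over 7 shifts ⇒ peak ≥ ⌈23/7⌉ = 4, so 4 is optimal.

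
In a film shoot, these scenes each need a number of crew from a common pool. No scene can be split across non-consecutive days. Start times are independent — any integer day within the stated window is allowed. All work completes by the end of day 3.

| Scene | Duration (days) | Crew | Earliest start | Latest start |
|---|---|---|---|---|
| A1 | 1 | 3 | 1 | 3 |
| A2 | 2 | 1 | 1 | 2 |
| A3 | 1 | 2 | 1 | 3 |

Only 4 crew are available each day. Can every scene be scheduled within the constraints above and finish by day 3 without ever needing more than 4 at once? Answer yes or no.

Schedule A1@1, A2@2, A3@2: d1:3  d2:3  d3:1 — peak 3 ≤ 4.

yes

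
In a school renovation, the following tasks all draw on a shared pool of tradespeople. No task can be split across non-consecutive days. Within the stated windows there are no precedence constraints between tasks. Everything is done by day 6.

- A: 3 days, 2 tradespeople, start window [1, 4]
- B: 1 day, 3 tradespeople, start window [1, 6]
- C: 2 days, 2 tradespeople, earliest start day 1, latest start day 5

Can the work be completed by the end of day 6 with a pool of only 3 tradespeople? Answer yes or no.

Schedule A@1, B@4, C@5: d1:2  d2:2  d3:2  d4:3  d5:2  d6:2 — peak 3 ≤ 3.

yes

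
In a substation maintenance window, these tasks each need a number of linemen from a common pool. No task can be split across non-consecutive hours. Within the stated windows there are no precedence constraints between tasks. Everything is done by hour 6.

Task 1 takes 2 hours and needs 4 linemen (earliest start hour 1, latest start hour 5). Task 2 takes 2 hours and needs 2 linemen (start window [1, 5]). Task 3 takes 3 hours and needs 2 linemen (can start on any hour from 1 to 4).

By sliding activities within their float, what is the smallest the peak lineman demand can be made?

4

Early-start (Task 1@1, Task 2@1, Task 3@1) gives peak 8: h1:8  h2:8  h3:2  h4:0  h5:0  h6:0.
Shift Task 2→3, Task 3→3.
Schedule Task 1@1, Task 2@3, Task 3@3: h1:4  h2:4  h3:4  h4:4  h5:2  h6:0 — peak 4.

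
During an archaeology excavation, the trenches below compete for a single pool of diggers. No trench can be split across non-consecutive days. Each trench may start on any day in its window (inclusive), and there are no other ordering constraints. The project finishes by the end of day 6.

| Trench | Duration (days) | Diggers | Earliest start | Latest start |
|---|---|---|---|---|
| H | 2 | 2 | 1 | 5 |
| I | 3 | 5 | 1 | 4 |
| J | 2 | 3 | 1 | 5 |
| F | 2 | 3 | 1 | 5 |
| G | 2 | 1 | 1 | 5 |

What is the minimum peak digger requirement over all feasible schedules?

Early-start (H@1, I@1, J@1, F@1, G@1) gives peak 14: d1:14  d2:14  d3:5  d4:0  d5:0  d6:0.
Shift J→4, F→4, G→3.
Schedule H@1, I@1, J@4, F@4, G@3: d1:7  d2:7  d3:6  d4:7  d5:6  d6:0 — peak 7.

7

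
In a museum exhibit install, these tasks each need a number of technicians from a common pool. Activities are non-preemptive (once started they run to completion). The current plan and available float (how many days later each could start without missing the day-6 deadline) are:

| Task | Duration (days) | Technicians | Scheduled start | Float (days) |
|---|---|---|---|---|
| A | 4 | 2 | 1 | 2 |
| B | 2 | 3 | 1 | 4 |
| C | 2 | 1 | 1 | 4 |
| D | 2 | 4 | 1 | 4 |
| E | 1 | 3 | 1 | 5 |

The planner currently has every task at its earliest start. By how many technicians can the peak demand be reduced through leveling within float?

8

Early-start peak: d1:13  d2:10  d3:2  d4:2  d5:0  d6:0 ⇒ 13.
Leveled (A@1, B@1, C@4, D@5, E@3): d1:5  d2:5  d3:5  d4:3  d5:5  d6:4 ⇒ 5.
Reduction 13 − 5 = 8.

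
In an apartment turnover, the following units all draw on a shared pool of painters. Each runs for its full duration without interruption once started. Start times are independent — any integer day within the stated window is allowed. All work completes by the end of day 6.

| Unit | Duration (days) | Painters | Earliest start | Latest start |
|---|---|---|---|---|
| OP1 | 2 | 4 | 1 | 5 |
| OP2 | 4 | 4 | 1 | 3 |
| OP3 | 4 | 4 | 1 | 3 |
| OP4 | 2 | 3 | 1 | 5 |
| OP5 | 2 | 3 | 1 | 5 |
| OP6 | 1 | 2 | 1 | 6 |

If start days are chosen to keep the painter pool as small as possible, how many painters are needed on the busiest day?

10

Early-start (OP1@1, OP2@1, OP3@1, OP4@1, OP5@1, OP6@1) gives peak 20: d1:20  d2:18  d3:8  d4:8  d5:0  d6:0.
Shift OP3→3, OP4→5, OP5→5.
Schedule OP1@1, OP2@1, OP3@3, OP4@5, OP5@5, OP6@1: d1:10  d2:8  d3:8  d4:8  d5:10  d6:10 — peak 10.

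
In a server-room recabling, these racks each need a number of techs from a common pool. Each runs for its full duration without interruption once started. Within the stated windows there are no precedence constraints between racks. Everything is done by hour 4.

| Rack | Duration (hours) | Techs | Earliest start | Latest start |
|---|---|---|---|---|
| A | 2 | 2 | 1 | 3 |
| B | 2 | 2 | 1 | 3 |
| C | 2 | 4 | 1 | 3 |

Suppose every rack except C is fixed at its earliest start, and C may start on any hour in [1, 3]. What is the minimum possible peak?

C@1: h1:8  h2:8  h3:0  h4:0 → peak 8
C@2: h1:4  h2:8  h3:4  h4:0 → peak 8
C@3: h1:4  h2:4  h3:4  h4:4 → peak 4
Best is C@3, peak 4.

4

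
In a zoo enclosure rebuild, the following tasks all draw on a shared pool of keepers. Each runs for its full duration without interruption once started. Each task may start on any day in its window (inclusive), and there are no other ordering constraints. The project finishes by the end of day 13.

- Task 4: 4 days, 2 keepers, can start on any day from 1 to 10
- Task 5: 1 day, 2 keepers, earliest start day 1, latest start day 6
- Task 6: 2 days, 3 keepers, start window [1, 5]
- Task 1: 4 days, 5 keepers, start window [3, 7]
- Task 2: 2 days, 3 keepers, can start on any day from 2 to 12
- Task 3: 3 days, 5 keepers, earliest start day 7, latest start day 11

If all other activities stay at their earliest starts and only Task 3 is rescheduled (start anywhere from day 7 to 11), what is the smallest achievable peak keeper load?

Task 3@7: d1:7  d2:8  d3:10  d4:7  d5:5  d6:5  d7:5  d8:5  d9:5  d10:0  d11:0  d12:0  d13:0 → peak 10
Task 3@8: d1:7  d2:8  d3:10  d4:7  d5:5  d6:5  d7:0  d8:5  d9:5  d10:5  d11:0  d12:0  d13:0 → peak 10
Task 3@9: d1:7  d2:8  d3:10  d4:7  d5:5  d6:5  d7:0  d8:0  d9:5  d10:5  d11:5  d12:0  d13:0 → peak 10
Task 3@10: d1:7  d2:8  d3:10  d4:7  d5:5  d6:5  d7:0  d8:0  d9:0  d10:5  d11:5  d12:5  d13:0 → peak 10
Task 3@11: d1:7  d2:8  d3:10  d4:7  d5:5  d6:5  d7:0  d8:0  d9:0  d10:0  d11:5  d12:5  d13:5 → peak 10
Best is Task 3@7, peak 10.

10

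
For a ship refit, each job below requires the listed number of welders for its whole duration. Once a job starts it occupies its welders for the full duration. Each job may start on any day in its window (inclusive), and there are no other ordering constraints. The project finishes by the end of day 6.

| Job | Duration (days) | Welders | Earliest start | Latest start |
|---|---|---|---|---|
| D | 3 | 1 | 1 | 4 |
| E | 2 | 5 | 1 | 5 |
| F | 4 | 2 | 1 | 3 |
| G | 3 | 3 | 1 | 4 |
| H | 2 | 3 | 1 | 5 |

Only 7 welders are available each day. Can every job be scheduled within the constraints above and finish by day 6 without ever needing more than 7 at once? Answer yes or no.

yes

Schedule D@1, E@4, F@3, G@1, H@1: d1:7  d2:7  d3:6  d4:7  d5:7  d6:2 — peak 7 ≤ 7.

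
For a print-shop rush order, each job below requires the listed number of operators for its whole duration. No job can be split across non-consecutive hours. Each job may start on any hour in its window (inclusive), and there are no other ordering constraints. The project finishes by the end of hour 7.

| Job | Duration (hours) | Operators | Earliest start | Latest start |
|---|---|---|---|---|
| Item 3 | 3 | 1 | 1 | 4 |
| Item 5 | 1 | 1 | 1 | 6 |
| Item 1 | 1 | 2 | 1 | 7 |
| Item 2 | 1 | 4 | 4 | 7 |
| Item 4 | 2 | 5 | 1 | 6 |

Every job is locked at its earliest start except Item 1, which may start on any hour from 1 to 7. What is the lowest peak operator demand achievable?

Item 1@1: h1:9  h2:6  h3:1  h4:4  h5:0  h6:0  h7:0 → peak 9
Item 1@2: h1:7  h2:8  h3:1  h4:4  h5:0  h6:0  h7:0 → peak 8
Item 1@3: h1:7  h2:6  h3:3  h4:4  h5:0  h6:0  h7:0 → peak 7
Item 1@4: h1:7  h2:6  h3:1  h4:6  h5:0  h6:0  h7:0 → peak 7
Item 1@5: h1:7  h2:6  h3:1  h4:4  h5:2  h6:0  h7:0 → peak 7
Item 1@6: h1:7  h2:6  h3:1  h4:4  h5:0  h6:2  h7:0 → peak 7
Item 1@7: h1:7  h2:6  h3:1  h4:4  h5:0  h6:0  h7:2 → peak 7
Best is Item 1@3, peak 7.

7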